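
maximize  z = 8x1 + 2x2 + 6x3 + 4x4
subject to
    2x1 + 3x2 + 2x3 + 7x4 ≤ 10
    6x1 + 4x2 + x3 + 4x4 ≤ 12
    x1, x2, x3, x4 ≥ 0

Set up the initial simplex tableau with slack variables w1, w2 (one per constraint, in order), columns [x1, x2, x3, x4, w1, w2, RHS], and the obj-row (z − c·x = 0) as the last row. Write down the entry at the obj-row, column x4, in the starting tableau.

-4

The obj-row carries the negated objective coefficients: the x4 entry is -4.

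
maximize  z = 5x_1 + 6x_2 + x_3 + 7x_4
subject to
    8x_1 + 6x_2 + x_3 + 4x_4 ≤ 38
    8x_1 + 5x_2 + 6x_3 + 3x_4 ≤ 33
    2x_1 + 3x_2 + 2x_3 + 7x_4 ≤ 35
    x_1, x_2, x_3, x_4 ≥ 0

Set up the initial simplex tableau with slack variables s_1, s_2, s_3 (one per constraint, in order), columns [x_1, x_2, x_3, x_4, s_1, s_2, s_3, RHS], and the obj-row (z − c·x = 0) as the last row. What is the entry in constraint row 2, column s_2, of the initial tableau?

Slack s_2 belongs to constraint 2; its column is the unit vector e_2, so the entry in row 2 is 1.

1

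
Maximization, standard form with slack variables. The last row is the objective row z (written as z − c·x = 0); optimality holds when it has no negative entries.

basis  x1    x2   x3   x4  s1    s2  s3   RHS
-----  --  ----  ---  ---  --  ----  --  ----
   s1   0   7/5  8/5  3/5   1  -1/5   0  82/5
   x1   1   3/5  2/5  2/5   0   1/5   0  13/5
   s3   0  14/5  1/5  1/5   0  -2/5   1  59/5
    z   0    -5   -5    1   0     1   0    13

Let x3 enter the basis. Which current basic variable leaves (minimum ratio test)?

x1

Column x3 entries and ratios — s1: (82/5)/(8/5) = 41/4; x1: (13/5)/(2/5) = 13/2; s3: (59/5)/(1/5) = 59.
Smallest ratio is 13/2 in the row of x1, so x1 leaves.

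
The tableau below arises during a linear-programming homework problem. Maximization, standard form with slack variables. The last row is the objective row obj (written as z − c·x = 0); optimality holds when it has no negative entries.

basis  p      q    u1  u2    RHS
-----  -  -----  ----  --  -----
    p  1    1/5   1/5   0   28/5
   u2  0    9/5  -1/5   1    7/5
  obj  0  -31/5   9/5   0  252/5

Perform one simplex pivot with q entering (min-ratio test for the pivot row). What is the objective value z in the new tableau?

497/9

Ratio test on column q — row 1: (28/5)/(1/5) = 28; row 2: (7/5)/(9/5) = 7/9. Minimum is 7/9 at row 2 (u2 leaves); pivot element 9/5.
Pivot on row 2; the obj-row RHS becomes 252/5 − (-31/5)·(7/9) = 497/9.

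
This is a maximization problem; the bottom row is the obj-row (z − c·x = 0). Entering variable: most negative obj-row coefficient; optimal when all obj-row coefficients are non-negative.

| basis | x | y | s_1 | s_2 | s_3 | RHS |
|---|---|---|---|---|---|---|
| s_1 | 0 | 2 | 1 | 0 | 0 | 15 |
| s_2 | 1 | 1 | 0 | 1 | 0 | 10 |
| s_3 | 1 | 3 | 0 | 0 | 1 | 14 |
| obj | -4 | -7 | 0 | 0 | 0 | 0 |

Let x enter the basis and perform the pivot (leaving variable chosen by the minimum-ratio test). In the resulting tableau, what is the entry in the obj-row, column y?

-3

Ratio test on column x — row 1: entry 0 ≤ 0; row 2: 10/1 = 10; row 3: 14/1 = 14. Minimum is 10 at row 2 (s_2 leaves); pivot element 1.
Divide row 2 by 1; eliminate column x from the other rows.
obj-row update in column y: -7 − (-4)·1 = -3.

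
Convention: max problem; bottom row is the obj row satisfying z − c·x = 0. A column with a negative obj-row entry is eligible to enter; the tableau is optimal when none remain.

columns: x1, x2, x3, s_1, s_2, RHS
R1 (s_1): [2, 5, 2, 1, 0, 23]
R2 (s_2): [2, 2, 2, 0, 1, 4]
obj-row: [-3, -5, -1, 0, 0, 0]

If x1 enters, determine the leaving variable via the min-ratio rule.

Column x1 entries and ratios — s_1: 23/2 = 23/2; s_2: 4/2 = 2.
Smallest ratio is 2 in the row of s_2, so s_2 leaves.

s_2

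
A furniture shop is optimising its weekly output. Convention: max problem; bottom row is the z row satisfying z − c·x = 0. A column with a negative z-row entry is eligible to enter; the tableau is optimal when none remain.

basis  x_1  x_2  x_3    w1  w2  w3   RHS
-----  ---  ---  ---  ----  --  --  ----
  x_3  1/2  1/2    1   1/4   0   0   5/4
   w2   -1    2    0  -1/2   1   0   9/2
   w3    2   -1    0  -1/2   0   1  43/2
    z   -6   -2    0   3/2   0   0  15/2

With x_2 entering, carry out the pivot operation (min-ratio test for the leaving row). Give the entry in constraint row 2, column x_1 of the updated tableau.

-1/2

Ratio test on column x_2 — row 1: (5/4)/(1/2) = 5/2; row 2: (9/2)/2 = 9/4; row 3: entry -1 ≤ 0. Minimum is 9/4 at row 2 (w2 leaves); pivot element 2.
Divide row 2 by 2; eliminate column x_2 from the other rows.
In the new row 2, the x_1 entry is the old entry divided by the pivot: (-1)/2 = -1/2.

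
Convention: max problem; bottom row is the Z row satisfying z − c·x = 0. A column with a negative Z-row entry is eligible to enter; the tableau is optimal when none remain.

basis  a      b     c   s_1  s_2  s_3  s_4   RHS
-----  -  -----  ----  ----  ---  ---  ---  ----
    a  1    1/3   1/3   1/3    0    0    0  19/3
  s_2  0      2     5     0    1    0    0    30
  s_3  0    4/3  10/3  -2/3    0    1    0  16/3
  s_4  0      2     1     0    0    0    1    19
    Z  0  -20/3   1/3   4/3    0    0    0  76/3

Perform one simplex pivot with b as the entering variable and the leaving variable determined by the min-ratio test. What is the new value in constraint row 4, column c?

-4

Ratio test on column b — row 1: (19/3)/(1/3) = 19; row 2: 30/2 = 15; row 3: (16/3)/(4/3) = 4; row 4: 19/2 = 19/2. Minimum is 4 at row 3 (s_3 leaves); pivot element 4/3.
Divide row 3 by 4/3; eliminate column b from the other rows.
Row 4 update in column c: 1 − 2·(5/2) = -4.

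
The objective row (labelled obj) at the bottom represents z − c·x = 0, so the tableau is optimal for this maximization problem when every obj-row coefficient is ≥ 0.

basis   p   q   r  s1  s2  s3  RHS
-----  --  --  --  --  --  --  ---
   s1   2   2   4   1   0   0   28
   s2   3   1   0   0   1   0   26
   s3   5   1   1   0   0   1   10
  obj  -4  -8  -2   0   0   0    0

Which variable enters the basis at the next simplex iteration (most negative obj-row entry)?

q

Negative obj-row entries: p: -4, q: -8, r: -2.
The most negative is -8 in column q, so q enters.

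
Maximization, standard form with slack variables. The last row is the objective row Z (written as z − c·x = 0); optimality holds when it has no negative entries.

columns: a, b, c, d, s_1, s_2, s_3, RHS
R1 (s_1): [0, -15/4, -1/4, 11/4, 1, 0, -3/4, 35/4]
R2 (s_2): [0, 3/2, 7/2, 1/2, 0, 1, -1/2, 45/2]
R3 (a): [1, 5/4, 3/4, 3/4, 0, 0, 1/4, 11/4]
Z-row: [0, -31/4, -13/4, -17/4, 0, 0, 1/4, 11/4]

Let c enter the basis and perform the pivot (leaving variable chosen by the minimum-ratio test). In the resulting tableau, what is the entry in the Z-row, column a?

Ratio test on column c — row 1: entry -1/4 ≤ 0; row 2: (45/2)/(7/2) = 45/7; row 3: (11/4)/(3/4) = 11/3. Minimum is 11/3 at row 3 (a leaves); pivot element 3/4.
Divide row 3 by 3/4; eliminate column c from the other rows.
Z-row update in column a: 0 − (-13/4)·(4/3) = 13/3.

13/3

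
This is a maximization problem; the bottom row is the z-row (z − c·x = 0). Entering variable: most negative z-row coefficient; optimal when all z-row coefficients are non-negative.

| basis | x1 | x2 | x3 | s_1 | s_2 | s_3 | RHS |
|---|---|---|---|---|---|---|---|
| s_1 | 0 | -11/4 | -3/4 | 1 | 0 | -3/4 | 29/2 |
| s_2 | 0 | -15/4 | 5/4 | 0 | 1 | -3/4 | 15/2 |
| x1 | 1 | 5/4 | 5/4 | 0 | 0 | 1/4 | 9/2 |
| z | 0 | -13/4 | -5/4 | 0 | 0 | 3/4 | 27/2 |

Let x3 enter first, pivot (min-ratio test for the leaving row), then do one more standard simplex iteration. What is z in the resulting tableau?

Ratio test on column x3 — row 1: entry -3/4 ≤ 0; row 2: (15/2)/(5/4) = 6; row 3: (9/2)/(5/4) = 18/5. Minimum is 18/5 at row 3 (x1 leaves); pivot element 5/4.
Pivot on row 3; the z-row RHS becomes 27/2 − (-5/4)·(18/5) = 18.
Next entering variable (most negative z-row entry -2): x2.
Ratio test on column x2 — row 1: entry -2 ≤ 0; row 2: entry -5 ≤ 0; row 3: (18/5)/1 = 18/5. Minimum is 18/5 at row 3 (x3 leaves); pivot element 1.
After the second pivot the z-row RHS is 18 − (-2)·(18/5) = 126/5.

126/5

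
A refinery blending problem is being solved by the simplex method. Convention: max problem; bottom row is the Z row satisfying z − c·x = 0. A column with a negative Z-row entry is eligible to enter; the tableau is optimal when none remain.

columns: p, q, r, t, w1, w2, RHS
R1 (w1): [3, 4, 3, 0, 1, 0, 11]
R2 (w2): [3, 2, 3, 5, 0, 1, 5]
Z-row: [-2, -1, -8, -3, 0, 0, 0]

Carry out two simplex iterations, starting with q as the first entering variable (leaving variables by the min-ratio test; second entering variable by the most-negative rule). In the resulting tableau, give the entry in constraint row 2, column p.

1

Ratio test on column q — row 1: 11/4 = 11/4; row 2: 5/2 = 5/2. Minimum is 5/2 at row 2 (w2 leaves); pivot element 2.
Divide row 2 by 2; eliminate column q from the other rows.
Second iteration: most negative Z-row entry is -13/2 in column r, so r enters.
Ratio test on column r — row 1: entry -3 ≤ 0; row 2: (5/2)/(3/2) = 5/3. Minimum is 5/3 at row 2 (q leaves); pivot element 3/2.
Divide row 2 by 3/2; eliminate column r from the other rows.
After both pivots, the entry at constraint row 2, column p is 1.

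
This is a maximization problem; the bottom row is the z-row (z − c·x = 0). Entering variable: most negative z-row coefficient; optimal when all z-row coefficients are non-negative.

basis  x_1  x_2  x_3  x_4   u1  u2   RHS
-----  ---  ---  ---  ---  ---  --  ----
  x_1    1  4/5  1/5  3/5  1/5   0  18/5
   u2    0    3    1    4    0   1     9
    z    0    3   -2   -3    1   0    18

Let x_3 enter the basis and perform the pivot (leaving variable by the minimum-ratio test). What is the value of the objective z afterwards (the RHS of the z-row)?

36

Ratio test on column x_3 — row 1: (18/5)/(1/5) = 18; row 2: 9/1 = 9. Minimum is 9 at row 2 (u2 leaves); pivot element 1.
Pivot on row 2; the z-row RHS becomes 18 − (-2)·9 = 36.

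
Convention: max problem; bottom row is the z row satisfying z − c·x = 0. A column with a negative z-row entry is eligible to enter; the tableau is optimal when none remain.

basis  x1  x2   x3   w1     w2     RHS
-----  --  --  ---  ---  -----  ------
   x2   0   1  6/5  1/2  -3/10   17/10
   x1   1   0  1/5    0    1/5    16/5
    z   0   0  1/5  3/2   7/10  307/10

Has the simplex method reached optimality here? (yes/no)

Every z-row coefficient is ≥ 0, so the tableau is optimal.

yes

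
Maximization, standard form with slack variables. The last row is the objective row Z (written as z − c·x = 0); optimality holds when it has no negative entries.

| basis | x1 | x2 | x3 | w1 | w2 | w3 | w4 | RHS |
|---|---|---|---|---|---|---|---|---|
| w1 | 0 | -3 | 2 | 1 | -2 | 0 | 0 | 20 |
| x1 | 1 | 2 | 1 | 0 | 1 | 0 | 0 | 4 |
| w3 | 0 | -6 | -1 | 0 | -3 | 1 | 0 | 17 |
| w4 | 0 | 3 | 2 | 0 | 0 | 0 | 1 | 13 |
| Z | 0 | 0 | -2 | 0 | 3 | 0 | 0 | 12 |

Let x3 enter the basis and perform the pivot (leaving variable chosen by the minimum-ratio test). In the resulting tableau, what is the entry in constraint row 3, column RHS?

21

Ratio test on column x3 — row 1: 20/2 = 10; row 2: 4/1 = 4; row 3: entry -1 ≤ 0; row 4: 13/2 = 13/2. Minimum is 4 at row 2 (x1 leaves); pivot element 1.
Divide row 2 by 1; eliminate column x3 from the other rows.
Row 3 update in column RHS: 17 − (-1)·4 = 21.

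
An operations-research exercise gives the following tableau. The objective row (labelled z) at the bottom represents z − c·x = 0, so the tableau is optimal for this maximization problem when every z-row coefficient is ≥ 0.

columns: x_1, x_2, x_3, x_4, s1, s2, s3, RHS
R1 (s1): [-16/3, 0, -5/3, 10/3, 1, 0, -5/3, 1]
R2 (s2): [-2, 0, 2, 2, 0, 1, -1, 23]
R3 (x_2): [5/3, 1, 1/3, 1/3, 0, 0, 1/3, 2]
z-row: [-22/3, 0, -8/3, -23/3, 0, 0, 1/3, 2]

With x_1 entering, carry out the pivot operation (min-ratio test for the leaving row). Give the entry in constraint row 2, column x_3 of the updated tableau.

12/5

Ratio test on column x_1 — row 1: entry -16/3 ≤ 0; row 2: entry -2 ≤ 0; row 3: 2/(5/3) = 6/5. Minimum is 6/5 at row 3 (x_2 leaves); pivot element 5/3.
Divide row 3 by 5/3; eliminate column x_1 from the other rows.
Row 2 update in column x_3: 2 − (-2)·(1/5) = 12/5.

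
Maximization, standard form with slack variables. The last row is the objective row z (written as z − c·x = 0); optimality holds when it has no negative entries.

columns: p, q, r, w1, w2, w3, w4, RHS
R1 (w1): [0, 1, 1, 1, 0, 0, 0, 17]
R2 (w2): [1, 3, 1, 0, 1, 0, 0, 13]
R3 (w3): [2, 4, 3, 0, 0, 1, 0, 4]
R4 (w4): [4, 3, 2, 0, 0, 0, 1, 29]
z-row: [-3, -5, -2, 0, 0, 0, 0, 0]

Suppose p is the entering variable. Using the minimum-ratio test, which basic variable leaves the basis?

w3

Column p entries and ratios — w1: 0 ≤ 0, skip; w2: 13/1 = 13; w3: 4/2 = 2; w4: 29/4 = 29/4.
Smallest ratio is 2 in the row of w3, so w3 leaves.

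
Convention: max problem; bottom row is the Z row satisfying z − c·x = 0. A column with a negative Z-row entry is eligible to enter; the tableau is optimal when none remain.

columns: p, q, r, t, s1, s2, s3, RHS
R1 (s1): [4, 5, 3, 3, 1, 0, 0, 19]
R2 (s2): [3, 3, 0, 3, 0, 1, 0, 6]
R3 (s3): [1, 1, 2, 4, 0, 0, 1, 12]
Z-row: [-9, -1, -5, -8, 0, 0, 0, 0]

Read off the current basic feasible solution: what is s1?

19

s1 is basic (row 1); its value is the RHS of that row, 19.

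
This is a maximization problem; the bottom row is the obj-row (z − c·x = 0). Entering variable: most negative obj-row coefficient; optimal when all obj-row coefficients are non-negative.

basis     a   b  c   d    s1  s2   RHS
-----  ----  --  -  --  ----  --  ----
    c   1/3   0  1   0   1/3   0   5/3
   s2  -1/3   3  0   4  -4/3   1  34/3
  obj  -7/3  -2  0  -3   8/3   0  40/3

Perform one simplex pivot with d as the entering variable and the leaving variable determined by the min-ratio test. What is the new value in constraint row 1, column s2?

Ratio test on column d — row 1: entry 0 ≤ 0; row 2: (34/3)/4 = 17/6. Minimum is 17/6 at row 2 (s2 leaves); pivot element 4.
Divide row 2 by 4; eliminate column d from the other rows.
Row 1 update in column s2: 0 − 0·(1/4) = 0.

0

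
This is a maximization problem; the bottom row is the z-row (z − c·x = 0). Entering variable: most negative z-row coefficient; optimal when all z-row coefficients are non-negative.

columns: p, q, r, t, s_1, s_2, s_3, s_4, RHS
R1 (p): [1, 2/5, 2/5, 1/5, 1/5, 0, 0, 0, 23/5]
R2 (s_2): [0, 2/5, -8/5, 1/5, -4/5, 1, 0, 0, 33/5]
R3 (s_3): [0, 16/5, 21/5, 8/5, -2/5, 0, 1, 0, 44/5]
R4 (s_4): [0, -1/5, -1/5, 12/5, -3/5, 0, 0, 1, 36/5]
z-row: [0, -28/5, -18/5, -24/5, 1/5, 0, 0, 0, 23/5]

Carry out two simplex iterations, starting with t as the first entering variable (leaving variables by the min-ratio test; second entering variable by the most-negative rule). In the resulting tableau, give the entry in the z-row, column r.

Ratio test on column t — row 1: (23/5)/(1/5) = 23; row 2: (33/5)/(1/5) = 33; row 3: (44/5)/(8/5) = 11/2; row 4: (36/5)/(12/5) = 3. Minimum is 3 at row 4 (s_4 leaves); pivot element 12/5.
Divide row 4 by 12/5; eliminate column t from the other rows.
Second iteration: most negative z-row entry is -6 in column q, so q enters.
Ratio test on column q — row 1: 4/(5/12) = 48/5; row 2: 6/(5/12) = 72/5; row 3: 4/(10/3) = 6/5; row 4: entry -1/12 ≤ 0. Minimum is 6/5 at row 3 (s_3 leaves); pivot element 10/3.
Divide row 3 by 10/3; eliminate column q from the other rows.
After both pivots, the entry at the z-row, column r is 19/5.

19/5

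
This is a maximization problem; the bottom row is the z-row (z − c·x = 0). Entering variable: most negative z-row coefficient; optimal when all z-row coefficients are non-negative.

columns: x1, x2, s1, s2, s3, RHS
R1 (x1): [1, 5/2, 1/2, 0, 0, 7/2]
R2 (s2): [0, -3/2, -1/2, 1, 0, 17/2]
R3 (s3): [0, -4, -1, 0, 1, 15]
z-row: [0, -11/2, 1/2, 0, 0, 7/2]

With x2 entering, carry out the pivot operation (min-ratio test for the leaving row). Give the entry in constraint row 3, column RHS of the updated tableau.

103/5

Ratio test on column x2 — row 1: (7/2)/(5/2) = 7/5; row 2: entry -3/2 ≤ 0; row 3: entry -4 ≤ 0. Minimum is 7/5 at row 1 (x1 leaves); pivot element 5/2.
Divide row 1 by 5/2; eliminate column x2 from the other rows.
Row 3 update in column RHS: 15 − (-4)·(7/5) = 103/5.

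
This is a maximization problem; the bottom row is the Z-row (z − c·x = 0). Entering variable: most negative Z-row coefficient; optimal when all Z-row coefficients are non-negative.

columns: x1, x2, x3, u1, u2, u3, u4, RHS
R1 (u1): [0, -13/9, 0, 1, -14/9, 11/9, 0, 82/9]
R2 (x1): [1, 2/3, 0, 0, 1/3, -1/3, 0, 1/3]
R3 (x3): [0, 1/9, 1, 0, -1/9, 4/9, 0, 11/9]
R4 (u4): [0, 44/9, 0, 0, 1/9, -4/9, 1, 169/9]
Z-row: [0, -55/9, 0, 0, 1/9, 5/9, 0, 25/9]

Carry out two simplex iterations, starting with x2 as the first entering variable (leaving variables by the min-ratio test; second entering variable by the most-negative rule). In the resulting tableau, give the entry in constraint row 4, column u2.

Ratio test on column x2 — row 1: entry -13/9 ≤ 0; row 2: (1/3)/(2/3) = 1/2; row 3: (11/9)/(1/9) = 11; row 4: (169/9)/(44/9) = 169/44. Minimum is 1/2 at row 2 (x1 leaves); pivot element 2/3.
Divide row 2 by 2/3; eliminate column x2 from the other rows.
Second iteration: most negative Z-row entry is -5/2 in column u3, so u3 enters.
Ratio test on column u3 — row 1: (59/6)/(1/2) = 59/3; row 2: entry -1/2 ≤ 0; row 3: (7/6)/(1/2) = 7/3; row 4: (49/3)/2 = 49/6. Minimum is 7/3 at row 3 (x3 leaves); pivot element 1/2.
Divide row 3 by 1/2; eliminate column u3 from the other rows.
After both pivots, the entry at constraint row 4, column u2 is -5/3.

-5/3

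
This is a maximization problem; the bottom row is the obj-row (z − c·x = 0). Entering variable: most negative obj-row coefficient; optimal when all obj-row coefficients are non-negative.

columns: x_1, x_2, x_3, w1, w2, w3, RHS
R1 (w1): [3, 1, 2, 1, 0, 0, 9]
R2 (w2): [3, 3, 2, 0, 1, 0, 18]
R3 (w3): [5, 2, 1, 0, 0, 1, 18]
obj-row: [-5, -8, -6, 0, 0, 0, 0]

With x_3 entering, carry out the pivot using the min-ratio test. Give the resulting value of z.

27

Ratio test on column x_3 — row 1: 9/2 = 9/2; row 2: 18/2 = 9; row 3: 18/1 = 18. Minimum is 9/2 at row 1 (w1 leaves); pivot element 2.
Pivot on row 1; the obj-row RHS becomes 0 − (-6)·(9/2) = 27.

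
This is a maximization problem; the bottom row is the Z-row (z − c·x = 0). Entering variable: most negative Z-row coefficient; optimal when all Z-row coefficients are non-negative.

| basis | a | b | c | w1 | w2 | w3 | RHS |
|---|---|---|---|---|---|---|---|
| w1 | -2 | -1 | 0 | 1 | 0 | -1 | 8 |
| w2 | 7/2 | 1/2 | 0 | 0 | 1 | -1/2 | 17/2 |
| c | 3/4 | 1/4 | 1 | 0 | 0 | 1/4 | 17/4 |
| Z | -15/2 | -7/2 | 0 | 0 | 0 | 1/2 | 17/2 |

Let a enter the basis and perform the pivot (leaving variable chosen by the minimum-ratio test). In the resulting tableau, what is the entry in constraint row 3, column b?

1/7

Ratio test on column a — row 1: entry -2 ≤ 0; row 2: (17/2)/(7/2) = 17/7; row 3: (17/4)/(3/4) = 17/3. Minimum is 17/7 at row 2 (w2 leaves); pivot element 7/2.
Divide row 2 by 7/2; eliminate column a from the other rows.
Row 3 update in column b: 1/4 − (3/4)·(1/7) = 1/7.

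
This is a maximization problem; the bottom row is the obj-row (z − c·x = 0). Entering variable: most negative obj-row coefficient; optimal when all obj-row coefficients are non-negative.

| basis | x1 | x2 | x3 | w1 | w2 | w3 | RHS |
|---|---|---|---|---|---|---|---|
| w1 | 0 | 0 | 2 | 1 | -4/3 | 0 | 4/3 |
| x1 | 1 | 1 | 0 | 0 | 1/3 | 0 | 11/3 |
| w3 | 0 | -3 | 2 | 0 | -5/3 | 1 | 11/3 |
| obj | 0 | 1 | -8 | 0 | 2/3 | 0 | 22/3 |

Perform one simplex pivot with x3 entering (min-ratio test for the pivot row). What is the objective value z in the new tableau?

Ratio test on column x3 — row 1: (4/3)/2 = 2/3; row 2: entry 0 ≤ 0; row 3: (11/3)/2 = 11/6. Minimum is 2/3 at row 1 (w1 leaves); pivot element 2.
Pivot on row 1; the obj-row RHS becomes 22/3 − (-8)·(2/3) = 38/3.

38/3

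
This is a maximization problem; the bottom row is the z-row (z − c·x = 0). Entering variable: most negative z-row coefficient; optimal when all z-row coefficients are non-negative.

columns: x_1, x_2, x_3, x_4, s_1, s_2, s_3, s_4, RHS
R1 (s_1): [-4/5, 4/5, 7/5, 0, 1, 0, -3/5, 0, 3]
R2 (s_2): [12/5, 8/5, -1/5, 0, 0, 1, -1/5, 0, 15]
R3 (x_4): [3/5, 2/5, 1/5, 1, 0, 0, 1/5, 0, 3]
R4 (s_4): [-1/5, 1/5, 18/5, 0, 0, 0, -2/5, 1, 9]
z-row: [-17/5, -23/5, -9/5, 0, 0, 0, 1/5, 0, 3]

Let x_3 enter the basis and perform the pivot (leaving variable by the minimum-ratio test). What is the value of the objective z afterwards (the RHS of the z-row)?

Ratio test on column x_3 — row 1: 3/(7/5) = 15/7; row 2: entry -1/5 ≤ 0; row 3: 3/(1/5) = 15; row 4: 9/(18/5) = 5/2. Minimum is 15/7 at row 1 (s_1 leaves); pivot element 7/5.
Pivot on row 1; the z-row RHS becomes 3 − (-9/5)·(15/7) = 48/7.

48/7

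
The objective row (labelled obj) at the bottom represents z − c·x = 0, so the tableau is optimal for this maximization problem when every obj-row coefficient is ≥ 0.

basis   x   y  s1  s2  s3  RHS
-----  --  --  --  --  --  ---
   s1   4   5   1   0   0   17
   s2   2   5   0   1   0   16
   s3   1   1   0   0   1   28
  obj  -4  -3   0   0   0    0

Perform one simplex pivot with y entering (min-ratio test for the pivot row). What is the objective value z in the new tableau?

48/5

Ratio test on column y — row 1: 17/5 = 17/5; row 2: 16/5 = 16/5; row 3: 28/1 = 28. Minimum is 16/5 at row 2 (s2 leaves); pivot element 5.
Pivot on row 2; the obj-row RHS becomes 0 − (-3)·(16/5) = 48/5.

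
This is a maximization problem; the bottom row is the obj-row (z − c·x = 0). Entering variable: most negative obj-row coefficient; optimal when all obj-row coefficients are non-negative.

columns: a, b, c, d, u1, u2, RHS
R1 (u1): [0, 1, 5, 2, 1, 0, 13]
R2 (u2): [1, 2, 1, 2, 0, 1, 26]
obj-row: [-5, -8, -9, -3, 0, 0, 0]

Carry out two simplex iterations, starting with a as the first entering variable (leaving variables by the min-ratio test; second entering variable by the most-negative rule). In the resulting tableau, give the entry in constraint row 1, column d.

Ratio test on column a — row 1: entry 0 ≤ 0; row 2: 26/1 = 26. Minimum is 26 at row 2 (u2 leaves); pivot element 1.
Divide row 2 by 1; eliminate column a from the other rows.
Second iteration: most negative obj-row entry is -4 in column c, so c enters.
Ratio test on column c — row 1: 13/5 = 13/5; row 2: 26/1 = 26. Minimum is 13/5 at row 1 (u1 leaves); pivot element 5.
Divide row 1 by 5; eliminate column c from the other rows.
After both pivots, the entry at constraint row 1, column d is 2/5.

2/5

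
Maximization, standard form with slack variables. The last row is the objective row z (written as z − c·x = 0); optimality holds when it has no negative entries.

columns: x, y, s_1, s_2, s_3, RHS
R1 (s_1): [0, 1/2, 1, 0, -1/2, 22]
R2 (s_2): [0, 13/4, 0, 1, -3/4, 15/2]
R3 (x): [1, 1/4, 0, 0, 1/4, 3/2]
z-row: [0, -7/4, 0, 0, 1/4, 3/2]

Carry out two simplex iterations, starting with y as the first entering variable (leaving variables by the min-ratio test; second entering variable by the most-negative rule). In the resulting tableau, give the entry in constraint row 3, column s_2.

-1/4

Ratio test on column y — row 1: 22/(1/2) = 44; row 2: (15/2)/(13/4) = 30/13; row 3: (3/2)/(1/4) = 6. Minimum is 30/13 at row 2 (s_2 leaves); pivot element 13/4.
Divide row 2 by 13/4; eliminate column y from the other rows.
Second iteration: most negative z-row entry is -2/13 in column s_3, so s_3 enters.
Ratio test on column s_3 — row 1: entry -5/13 ≤ 0; row 2: entry -3/13 ≤ 0; row 3: (12/13)/(4/13) = 3. Minimum is 3 at row 3 (x leaves); pivot element 4/13.
Divide row 3 by 4/13; eliminate column s_3 from the other rows.
After both pivots, the entry at constraint row 3, column s_2 is -1/4.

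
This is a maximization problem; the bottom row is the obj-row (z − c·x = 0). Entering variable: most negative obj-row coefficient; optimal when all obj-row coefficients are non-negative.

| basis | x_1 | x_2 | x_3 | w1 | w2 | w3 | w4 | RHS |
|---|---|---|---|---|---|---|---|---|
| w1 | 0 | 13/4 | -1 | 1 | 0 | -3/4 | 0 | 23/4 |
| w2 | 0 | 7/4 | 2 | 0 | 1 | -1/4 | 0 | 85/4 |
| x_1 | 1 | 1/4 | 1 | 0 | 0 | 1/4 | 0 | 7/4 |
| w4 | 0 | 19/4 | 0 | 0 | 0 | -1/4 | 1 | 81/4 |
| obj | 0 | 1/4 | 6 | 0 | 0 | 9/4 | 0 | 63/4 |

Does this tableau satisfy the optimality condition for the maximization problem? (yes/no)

Every obj-row coefficient is ≥ 0, so the tableau is optimal.

yes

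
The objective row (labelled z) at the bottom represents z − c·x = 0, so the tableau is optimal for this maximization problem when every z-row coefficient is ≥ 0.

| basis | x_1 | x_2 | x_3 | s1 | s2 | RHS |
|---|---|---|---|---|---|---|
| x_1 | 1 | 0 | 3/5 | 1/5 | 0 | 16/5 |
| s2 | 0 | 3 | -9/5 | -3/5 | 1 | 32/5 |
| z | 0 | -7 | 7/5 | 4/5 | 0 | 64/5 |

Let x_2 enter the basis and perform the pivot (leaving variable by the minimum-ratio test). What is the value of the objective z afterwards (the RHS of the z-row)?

Ratio test on column x_2 — row 1: entry 0 ≤ 0; row 2: (32/5)/3 = 32/15. Minimum is 32/15 at row 2 (s2 leaves); pivot element 3.
Pivot on row 2; the z-row RHS becomes 64/5 − (-7)·(32/15) = 416/15.

416/15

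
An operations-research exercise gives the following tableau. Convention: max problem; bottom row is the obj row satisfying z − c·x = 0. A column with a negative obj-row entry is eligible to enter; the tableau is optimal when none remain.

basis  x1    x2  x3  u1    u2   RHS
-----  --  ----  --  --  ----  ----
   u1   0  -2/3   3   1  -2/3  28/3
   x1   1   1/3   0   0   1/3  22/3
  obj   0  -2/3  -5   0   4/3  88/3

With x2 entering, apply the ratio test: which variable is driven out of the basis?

x1

Column x2 entries and ratios — u1: -2/3 ≤ 0, skip; x1: (22/3)/(1/3) = 22.
Smallest ratio is 22 in the row of x1, so x1 leaves.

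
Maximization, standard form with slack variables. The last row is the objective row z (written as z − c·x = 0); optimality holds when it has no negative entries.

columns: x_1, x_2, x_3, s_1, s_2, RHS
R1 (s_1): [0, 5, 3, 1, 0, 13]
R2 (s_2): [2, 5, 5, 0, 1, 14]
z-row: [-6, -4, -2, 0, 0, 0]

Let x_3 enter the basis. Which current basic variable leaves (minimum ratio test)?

s_2

Column x_3 entries and ratios — s_1: 13/3 = 13/3; s_2: 14/5 = 14/5.
Smallest ratio is 14/5 in the row of s_2, so s_2 leaves.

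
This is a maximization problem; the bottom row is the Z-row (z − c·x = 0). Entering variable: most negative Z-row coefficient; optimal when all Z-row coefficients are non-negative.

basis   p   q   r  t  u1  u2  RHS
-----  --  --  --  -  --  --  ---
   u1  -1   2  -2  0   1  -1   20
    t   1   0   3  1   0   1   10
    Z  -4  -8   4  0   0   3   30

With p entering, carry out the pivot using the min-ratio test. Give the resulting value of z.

Ratio test on column p — row 1: entry -1 ≤ 0; row 2: 10/1 = 10. Minimum is 10 at row 2 (t leaves); pivot element 1.
Pivot on row 2; the Z-row RHS becomes 30 − (-4)·10 = 70.

70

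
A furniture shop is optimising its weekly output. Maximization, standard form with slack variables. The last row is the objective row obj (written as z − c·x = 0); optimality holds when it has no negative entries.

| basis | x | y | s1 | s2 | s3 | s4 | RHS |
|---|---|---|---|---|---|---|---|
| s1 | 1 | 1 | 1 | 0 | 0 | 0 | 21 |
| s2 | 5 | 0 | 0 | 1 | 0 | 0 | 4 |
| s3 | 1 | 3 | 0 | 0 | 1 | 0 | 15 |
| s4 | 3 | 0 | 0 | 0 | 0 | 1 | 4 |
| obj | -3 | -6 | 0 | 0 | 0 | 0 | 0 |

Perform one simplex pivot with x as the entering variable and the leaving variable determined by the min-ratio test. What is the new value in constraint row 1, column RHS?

101/5

Ratio test on column x — row 1: 21/1 = 21; row 2: 4/5 = 4/5; row 3: 15/1 = 15; row 4: 4/3 = 4/3. Minimum is 4/5 at row 2 (s2 leaves); pivot element 5.
Divide row 2 by 5; eliminate column x from the other rows.
Row 1 update in column RHS: 21 − 1·(4/5) = 101/5.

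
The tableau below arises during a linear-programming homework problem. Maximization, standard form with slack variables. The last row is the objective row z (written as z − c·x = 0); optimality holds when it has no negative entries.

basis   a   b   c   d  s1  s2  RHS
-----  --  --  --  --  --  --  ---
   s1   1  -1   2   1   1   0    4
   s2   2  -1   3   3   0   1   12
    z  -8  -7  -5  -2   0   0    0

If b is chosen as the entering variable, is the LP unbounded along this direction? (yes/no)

Every constraint-row entry in column b is ≤ 0, so increasing b is unbounded.

yes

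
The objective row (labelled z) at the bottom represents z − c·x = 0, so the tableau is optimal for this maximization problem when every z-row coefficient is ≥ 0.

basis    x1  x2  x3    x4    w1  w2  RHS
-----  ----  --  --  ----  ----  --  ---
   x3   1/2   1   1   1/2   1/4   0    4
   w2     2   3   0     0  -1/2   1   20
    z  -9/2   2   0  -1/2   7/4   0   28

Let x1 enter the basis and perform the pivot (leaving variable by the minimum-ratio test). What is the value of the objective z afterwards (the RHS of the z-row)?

64

Ratio test on column x1 — row 1: 4/(1/2) = 8; row 2: 20/2 = 10. Minimum is 8 at row 1 (x3 leaves); pivot element 1/2.
Pivot on row 1; the z-row RHS becomes 28 − (-9/2)·8 = 64.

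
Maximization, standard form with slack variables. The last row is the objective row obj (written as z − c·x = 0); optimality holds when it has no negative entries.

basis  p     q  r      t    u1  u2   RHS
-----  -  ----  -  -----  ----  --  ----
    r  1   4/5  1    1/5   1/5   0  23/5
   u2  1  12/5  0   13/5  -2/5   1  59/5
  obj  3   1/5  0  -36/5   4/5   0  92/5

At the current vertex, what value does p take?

p is not in the basis, so in the current basic feasible solution p = 0.

0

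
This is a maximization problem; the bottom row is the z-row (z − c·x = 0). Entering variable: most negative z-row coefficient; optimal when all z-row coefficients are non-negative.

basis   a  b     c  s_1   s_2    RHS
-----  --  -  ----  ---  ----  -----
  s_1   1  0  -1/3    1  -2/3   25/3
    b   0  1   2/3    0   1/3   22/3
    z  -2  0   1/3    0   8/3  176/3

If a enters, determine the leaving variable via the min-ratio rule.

Column a entries and ratios — s_1: (25/3)/1 = 25/3; b: 0 ≤ 0, skip.
Smallest ratio is 25/3 in the row of s_1, so s_1 leaves.

s_1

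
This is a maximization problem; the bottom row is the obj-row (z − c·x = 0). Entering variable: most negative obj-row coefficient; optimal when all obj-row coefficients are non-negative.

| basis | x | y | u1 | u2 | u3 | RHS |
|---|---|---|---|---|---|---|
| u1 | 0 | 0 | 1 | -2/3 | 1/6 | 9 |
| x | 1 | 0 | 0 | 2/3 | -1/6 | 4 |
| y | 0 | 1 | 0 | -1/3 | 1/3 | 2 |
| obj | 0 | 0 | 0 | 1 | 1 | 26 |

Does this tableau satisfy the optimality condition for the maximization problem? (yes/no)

yes

Every obj-row coefficient is ≥ 0, so the tableau is optimal.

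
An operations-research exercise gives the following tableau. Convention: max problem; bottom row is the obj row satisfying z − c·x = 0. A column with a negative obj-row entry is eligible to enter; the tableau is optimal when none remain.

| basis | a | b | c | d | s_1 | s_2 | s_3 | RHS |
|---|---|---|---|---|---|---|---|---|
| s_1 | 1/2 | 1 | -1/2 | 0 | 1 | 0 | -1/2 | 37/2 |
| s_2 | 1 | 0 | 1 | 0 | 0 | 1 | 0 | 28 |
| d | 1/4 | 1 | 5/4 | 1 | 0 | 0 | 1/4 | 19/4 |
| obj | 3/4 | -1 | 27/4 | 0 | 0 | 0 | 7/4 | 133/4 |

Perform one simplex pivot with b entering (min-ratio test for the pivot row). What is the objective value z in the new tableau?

38

Ratio test on column b — row 1: (37/2)/1 = 37/2; row 2: entry 0 ≤ 0; row 3: (19/4)/1 = 19/4. Minimum is 19/4 at row 3 (d leaves); pivot element 1.
Pivot on row 3; the obj-row RHS becomes 133/4 − (-1)·(19/4) = 38.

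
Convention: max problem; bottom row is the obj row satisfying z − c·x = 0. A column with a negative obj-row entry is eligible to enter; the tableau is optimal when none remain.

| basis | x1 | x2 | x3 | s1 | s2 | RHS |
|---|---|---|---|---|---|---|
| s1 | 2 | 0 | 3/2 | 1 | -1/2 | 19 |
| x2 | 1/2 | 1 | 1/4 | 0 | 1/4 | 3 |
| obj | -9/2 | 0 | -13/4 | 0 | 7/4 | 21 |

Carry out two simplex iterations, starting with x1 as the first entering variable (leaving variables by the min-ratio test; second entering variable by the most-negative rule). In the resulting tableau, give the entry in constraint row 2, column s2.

Ratio test on column x1 — row 1: 19/2 = 19/2; row 2: 3/(1/2) = 6. Minimum is 6 at row 2 (x2 leaves); pivot element 1/2.
Divide row 2 by 1/2; eliminate column x1 from the other rows.
Second iteration: most negative obj-row entry is -1 in column x3, so x3 enters.
Ratio test on column x3 — row 1: 7/(1/2) = 14; row 2: 6/(1/2) = 12. Minimum is 12 at row 2 (x1 leaves); pivot element 1/2.
Divide row 2 by 1/2; eliminate column x3 from the other rows.
After both pivots, the entry at constraint row 2, column s2 is 1.

1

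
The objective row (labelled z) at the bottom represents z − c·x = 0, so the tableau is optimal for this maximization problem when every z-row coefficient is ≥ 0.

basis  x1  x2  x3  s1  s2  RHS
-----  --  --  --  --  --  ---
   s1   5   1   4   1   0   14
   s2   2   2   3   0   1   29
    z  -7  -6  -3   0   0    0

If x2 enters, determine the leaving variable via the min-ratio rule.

Column x2 entries and ratios — s1: 14/1 = 14; s2: 29/2 = 29/2.
Smallest ratio is 14 in the row of s1, so s1 leaves.

s1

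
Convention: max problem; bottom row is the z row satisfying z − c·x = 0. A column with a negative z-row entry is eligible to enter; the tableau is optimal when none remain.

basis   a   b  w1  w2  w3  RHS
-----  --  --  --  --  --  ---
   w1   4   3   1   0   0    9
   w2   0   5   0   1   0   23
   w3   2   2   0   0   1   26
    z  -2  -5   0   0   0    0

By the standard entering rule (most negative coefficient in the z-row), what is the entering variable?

Negative z-row entries: a: -2, b: -5.
The most negative is -5 in column b, so b enters.

b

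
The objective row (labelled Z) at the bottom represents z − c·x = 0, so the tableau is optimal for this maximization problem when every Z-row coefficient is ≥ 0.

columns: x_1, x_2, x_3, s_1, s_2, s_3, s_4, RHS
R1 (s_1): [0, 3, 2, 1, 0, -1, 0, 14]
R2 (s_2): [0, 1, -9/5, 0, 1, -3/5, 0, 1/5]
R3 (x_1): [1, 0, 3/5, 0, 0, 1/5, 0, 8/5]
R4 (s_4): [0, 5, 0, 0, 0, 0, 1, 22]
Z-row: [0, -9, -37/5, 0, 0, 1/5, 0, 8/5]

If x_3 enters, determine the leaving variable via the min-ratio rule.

x_1

Column x_3 entries and ratios — s_1: 14/2 = 7; s_2: -9/5 ≤ 0, skip; x_1: (8/5)/(3/5) = 8/3; s_4: 0 ≤ 0, skip.
Smallest ratio is 8/3 in the row of x_1, so x_1 leaves.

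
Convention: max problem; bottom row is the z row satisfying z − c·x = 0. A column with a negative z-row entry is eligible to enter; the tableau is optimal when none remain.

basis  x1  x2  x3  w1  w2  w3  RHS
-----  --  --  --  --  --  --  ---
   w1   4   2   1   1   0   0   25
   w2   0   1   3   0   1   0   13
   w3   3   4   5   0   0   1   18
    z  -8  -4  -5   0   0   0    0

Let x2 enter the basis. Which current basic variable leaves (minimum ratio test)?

Column x2 entries and ratios — w1: 25/2 = 25/2; w2: 13/1 = 13; w3: 18/4 = 9/2.
Smallest ratio is 9/2 in the row of w3, so w3 leaves.

w3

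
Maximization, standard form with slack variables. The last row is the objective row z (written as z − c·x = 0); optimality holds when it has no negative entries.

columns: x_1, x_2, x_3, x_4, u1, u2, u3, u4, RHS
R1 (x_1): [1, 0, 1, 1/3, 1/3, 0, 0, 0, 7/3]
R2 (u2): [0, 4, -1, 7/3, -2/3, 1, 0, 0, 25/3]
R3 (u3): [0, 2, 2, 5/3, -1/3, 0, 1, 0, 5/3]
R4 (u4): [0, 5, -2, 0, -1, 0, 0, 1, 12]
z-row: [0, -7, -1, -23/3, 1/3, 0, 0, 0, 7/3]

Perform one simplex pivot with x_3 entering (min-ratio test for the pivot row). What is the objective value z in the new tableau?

19/6

Ratio test on column x_3 — row 1: (7/3)/1 = 7/3; row 2: entry -1 ≤ 0; row 3: (5/3)/2 = 5/6; row 4: entry -2 ≤ 0. Minimum is 5/6 at row 3 (u3 leaves); pivot element 2.
Pivot on row 3; the z-row RHS becomes 7/3 − (-1)·(5/6) = 19/6.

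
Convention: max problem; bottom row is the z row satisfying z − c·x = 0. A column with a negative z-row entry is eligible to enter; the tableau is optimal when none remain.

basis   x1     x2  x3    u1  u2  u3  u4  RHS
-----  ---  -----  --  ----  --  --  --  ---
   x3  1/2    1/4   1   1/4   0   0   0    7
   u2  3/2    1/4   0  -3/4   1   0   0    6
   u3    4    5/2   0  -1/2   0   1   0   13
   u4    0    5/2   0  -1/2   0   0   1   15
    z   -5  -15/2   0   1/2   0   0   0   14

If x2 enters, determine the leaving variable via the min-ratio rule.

Column x2 entries and ratios — x3: 7/(1/4) = 28; u2: 6/(1/4) = 24; u3: 13/(5/2) = 26/5; u4: 15/(5/2) = 6.
Smallest ratio is 26/5 in the row of u3, so u3 leaves.

u3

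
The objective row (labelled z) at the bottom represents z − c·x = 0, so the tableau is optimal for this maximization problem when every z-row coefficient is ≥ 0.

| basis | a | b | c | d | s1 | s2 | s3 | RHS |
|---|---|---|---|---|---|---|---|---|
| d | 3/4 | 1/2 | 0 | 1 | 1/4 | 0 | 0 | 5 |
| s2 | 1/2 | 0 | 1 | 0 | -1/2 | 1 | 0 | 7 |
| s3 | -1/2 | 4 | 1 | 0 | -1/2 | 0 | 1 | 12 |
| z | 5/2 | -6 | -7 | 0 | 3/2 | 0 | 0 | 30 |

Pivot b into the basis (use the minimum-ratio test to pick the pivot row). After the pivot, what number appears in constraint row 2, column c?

Ratio test on column b — row 1: 5/(1/2) = 10; row 2: entry 0 ≤ 0; row 3: 12/4 = 3. Minimum is 3 at row 3 (s3 leaves); pivot element 4.
Divide row 3 by 4; eliminate column b from the other rows.
Row 2 update in column c: 1 − 0·(1/4) = 1.

1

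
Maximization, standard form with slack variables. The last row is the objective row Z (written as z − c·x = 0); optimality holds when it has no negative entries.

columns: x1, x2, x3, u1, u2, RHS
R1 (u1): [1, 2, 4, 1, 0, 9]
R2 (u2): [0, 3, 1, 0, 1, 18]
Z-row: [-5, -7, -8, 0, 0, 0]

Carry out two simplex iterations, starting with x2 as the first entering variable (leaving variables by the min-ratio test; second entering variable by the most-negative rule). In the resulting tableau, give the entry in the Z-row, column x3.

12

Ratio test on column x2 — row 1: 9/2 = 9/2; row 2: 18/3 = 6. Minimum is 9/2 at row 1 (u1 leaves); pivot element 2.
Divide row 1 by 2; eliminate column x2 from the other rows.
Second iteration: most negative Z-row entry is -3/2 in column x1, so x1 enters.
Ratio test on column x1 — row 1: (9/2)/(1/2) = 9; row 2: entry -3/2 ≤ 0. Minimum is 9 at row 1 (x2 leaves); pivot element 1/2.
Divide row 1 by 1/2; eliminate column x1 from the other rows.
After both pivots, the entry at the Z-row, column x3 is 12.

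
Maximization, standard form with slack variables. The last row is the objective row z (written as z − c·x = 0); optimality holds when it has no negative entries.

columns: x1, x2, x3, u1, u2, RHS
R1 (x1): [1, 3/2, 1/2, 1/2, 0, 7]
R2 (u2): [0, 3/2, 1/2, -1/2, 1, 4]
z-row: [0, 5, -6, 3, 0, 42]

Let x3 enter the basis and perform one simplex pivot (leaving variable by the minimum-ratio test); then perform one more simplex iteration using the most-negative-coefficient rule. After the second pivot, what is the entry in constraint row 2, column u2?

Ratio test on column x3 — row 1: 7/(1/2) = 14; row 2: 4/(1/2) = 8. Minimum is 8 at row 2 (u2 leaves); pivot element 1/2.
Divide row 2 by 1/2; eliminate column x3 from the other rows.
Second iteration: most negative z-row entry is -3 in column u1, so u1 enters.
Ratio test on column u1 — row 1: 3/1 = 3; row 2: entry -1 ≤ 0. Minimum is 3 at row 1 (x1 leaves); pivot element 1.
Divide row 1 by 1; eliminate column u1 from the other rows.
After both pivots, the entry at constraint row 2, column u2 is 1.

1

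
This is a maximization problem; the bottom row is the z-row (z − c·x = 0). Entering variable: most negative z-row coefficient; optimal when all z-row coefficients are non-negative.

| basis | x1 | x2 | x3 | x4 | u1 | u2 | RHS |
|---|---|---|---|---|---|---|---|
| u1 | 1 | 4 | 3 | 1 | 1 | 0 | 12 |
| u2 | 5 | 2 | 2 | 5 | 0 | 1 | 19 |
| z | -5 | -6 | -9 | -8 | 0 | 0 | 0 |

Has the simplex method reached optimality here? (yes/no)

no

The z-row has a negative entry -9 in column x3, so it is not optimal.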